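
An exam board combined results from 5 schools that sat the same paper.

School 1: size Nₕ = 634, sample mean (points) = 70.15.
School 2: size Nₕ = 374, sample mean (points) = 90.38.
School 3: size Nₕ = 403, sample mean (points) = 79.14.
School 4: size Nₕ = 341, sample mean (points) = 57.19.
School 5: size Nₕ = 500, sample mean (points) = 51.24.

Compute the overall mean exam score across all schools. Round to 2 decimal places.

68.96

N = 2252; weights Wₕ = Nₕ/N = (0.2815, 0.1661, 0.1790, 0.1514, 0.2220).
x̄_st = Σ Wₕ·x̄ₕ = 0.2815·70.15 + 0.1661·90.38 + 0.1790·79.14 + 0.1514·57.19 + 0.2220·51.24 ≈ 68.9576...
→ 68.96.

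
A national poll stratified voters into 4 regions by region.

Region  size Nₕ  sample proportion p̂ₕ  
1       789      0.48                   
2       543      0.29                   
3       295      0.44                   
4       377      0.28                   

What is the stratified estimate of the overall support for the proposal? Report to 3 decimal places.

0.385

N = 789 + 543 + 295 + 377 = 2004.
Overall proportion = Σ (Nₕ/N)·p̂ₕ.
Σ Nₕp̂ₕ = 378.72 + 157.47 + 129.8 + 105.56 = 771.55.
771.55 / 2004 = 0.38500... → 0.385.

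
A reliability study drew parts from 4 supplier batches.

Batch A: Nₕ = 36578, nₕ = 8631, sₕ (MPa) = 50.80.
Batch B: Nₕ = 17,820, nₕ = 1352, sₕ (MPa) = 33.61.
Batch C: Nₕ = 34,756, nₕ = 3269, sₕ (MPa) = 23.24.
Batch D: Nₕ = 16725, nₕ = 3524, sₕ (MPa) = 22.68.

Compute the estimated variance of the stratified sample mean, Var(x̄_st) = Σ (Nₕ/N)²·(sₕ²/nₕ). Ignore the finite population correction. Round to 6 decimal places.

N = 105879; Wₕ = Nₕ/N.
batch A: (36578/105879)²·50.80²/8631 = 0.035685070
batch B: (17820/105879)²·33.61²/1352 = 0.023667701
batch C: (34756/105879)²·23.24²/3269 = 0.017803166
batch D: (16725/105879)²·22.68²/3524 = 0.003642192
Sum = 0.080798129 → 0.080798.

0.080798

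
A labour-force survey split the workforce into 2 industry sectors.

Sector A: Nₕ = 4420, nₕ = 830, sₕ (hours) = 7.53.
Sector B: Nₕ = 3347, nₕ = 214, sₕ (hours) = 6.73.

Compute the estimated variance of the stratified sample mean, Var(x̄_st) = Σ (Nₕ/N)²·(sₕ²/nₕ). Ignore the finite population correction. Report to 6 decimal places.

N = 7767. Term for each stratum: Wₕ²sₕ²/nₕ.
Var(x̄_st) = 0.022123294 + 0.039302590 = 0.061425884 → 0.061426.

0.061426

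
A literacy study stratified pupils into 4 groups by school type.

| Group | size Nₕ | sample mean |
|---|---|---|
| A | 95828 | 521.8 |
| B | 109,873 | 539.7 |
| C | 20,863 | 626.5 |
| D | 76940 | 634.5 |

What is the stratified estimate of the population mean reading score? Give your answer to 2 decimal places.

N = 95828 + 109873 + 20863 + 76940 = 303504.
The stratified mean weights each stratum mean by its population share Nₕ/N.
Σ Nₕx̄ₕ = 95828·521.8 + 109873·539.7 + 20863·626.5 + 76940·634.5 = 50003050.4 + 59298458.1 + 13070669.5 + 48818430 = 171190608.
Divide by N: 171190608 / 303504 = 564.0473... → 564.05.

564.05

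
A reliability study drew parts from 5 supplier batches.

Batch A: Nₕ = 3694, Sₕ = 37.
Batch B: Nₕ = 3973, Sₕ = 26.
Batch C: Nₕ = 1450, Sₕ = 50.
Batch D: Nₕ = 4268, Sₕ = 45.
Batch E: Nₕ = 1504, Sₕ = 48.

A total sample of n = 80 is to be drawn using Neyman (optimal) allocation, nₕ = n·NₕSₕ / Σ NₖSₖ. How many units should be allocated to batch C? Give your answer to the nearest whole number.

10

A: NₕSₕ = 3694·37 = 136678
B: NₕSₕ = 3973·26 = 103298
C: NₕSₕ = 1450·50 = 72500
D: NₕSₕ = 4268·45 = 192060
E: NₕSₕ = 1504·48 = 72192
Σ NₕSₕ = 576728.
n_C = 80·72500/576728 = 10.057... → 10.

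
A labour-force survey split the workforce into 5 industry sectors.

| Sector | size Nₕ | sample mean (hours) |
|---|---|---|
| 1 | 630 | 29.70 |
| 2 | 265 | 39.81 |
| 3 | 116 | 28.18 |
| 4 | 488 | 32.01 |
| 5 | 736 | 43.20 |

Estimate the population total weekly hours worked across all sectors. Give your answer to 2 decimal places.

1: 630·29.70 = 18711
2: 265·39.81 = 10549.65
3: 116·28.18 = 3268.88
4: 488·32.01 = 15620.88
5: 736·43.20 = 31795.2
τ̂ = Σ Nₕx̄ₕ = 79945.61.

79945.61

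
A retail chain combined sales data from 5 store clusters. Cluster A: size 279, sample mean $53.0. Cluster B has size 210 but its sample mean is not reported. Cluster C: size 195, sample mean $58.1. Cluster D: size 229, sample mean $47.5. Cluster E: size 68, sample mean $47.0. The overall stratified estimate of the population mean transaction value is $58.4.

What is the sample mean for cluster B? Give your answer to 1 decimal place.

81.4

N = 279 + 210 + 195 + 229 + 68 = 981.
Overall total = μ·N = 58.4·981 = 57290.4.
Subtract the known strata: 279·53.0 + 195·58.1 + 229·47.5 + 68·47.0 = 40190.
Remaining total for cluster B: 57290.4 − 40190 = 17100.4.
Divide by its size: 17100.4 / 210 = 81.430... → 81.4.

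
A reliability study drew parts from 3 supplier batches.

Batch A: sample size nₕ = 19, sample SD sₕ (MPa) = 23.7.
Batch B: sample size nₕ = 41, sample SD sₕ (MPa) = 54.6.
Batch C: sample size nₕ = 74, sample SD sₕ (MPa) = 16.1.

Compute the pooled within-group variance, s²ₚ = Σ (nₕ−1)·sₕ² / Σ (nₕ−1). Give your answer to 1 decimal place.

A: (19−1)·23.7² = 18·561.69 = 10110.42
B: (41−1)·54.6² = 40·2981.16 = 119246.4
C: (74−1)·16.1² = 73·259.21 = 18922.33
Numerator = 148279.15; denominator = Σ(nₕ−1) = 131.
s²ₚ = 148279.15/131 = 1131.902... → 1131.9.

1131.9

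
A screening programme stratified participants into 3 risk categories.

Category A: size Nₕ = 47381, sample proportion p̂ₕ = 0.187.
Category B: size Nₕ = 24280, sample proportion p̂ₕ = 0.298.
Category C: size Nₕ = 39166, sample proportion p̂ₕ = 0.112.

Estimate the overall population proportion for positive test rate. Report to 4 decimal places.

0.1848

Wₕ = Nₕ/N with N = 110827: 0.4275, 0.2191, 0.3534.
p̂_st = 0.4275·0.187 + 0.2191·0.298 + 0.3534·0.112 ≈ 0.184813... → 0.1848.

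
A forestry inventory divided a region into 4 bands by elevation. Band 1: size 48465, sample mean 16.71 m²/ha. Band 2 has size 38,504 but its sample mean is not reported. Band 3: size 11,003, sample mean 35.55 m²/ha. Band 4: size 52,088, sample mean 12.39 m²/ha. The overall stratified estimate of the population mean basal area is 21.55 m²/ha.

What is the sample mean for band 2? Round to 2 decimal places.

36.03

Σ Nₕx̄ₕ = N·μ, so 38504·x̄_2 = 150060·21.55 − (48465·16.71 + 11003·35.55 + 52088·12.39).
= 3233793 − 1846377.12 = 1387415.88.
x̄_2 = 1387415.88 / 38504 = 36.0330... → 36.03.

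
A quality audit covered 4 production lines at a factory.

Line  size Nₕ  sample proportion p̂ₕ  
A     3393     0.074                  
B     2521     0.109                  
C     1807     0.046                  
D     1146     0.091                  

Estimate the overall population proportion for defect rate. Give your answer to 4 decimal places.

0.0804

N = 3393 + 2521 + 1807 + 1146 = 8867.
Overall proportion = Σ (Nₕ/N)·p̂ₕ.
Σ Nₕp̂ₕ = 251.082 + 274.789 + 83.122 + 104.286 = 713.279.
713.279 / 8867 = 0.080442... → 0.0804.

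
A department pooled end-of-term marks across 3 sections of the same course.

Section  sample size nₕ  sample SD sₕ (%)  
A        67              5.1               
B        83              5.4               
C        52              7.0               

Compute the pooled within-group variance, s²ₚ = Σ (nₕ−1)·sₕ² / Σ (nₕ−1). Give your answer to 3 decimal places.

33.200

Degrees of freedom: 66 + 82 + 51 = 199.
Σ(nₕ−1)sₕ² = 66·26.01 + 82·29.16 + 51·49 = 6606.78.
s²ₚ = 6606.78 / 199 = 33.19990... → 33.200.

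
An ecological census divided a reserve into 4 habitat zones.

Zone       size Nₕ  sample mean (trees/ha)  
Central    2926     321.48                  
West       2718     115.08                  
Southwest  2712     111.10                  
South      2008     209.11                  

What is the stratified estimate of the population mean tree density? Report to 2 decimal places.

N = 2926 + 2718 + 2712 + 2008 = 10364.
Weight each subgroup mean by Nₕ/N and sum.
Σ Nₕx̄ₕ = 2926·321.48 + 2718·115.08 + 2712·111.10 + 2008·209.11 = 940650.48 + 312787.44 + 301303.2 + 419892.88 = 1974634.
Divide by N: 1974634 / 10364 = 190.5282... → 190.53.

190.53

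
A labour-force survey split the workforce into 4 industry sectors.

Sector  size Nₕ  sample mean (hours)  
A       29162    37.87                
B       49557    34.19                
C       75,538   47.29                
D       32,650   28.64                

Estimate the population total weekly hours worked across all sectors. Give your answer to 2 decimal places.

7306006.79

A: 29162·37.87 = 1104364.94
B: 49557·34.19 = 1694353.83
C: 75538·47.29 = 3572192.02
D: 32650·28.64 = 935096
τ̂ = Σ Nₕx̄ₕ = 7306006.79.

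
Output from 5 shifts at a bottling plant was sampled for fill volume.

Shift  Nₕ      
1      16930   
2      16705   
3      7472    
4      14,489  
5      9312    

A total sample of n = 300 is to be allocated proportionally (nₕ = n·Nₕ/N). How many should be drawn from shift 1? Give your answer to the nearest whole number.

N = 16930 + 16705 + 7472 + 14489 + 9312 = 64908.
n_1 = 300·16930/64908 = 78.249... → 78.

78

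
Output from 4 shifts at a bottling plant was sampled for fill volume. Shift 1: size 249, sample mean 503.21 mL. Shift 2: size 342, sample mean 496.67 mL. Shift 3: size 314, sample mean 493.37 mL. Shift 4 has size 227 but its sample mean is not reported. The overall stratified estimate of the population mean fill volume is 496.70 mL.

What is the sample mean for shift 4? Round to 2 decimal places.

N = 249 + 342 + 314 + 227 = 1132.
Overall total = μ·N = 496.70·1132 = 562264.4.
Subtract the known strata: 249·503.21 + 342·496.67 + 314·493.37 = 450078.61.
Remaining total for shift 4: 562264.4 − 450078.61 = 112185.79.
Divide by its size: 112185.79 / 227 = 494.2105... → 494.21.

494.21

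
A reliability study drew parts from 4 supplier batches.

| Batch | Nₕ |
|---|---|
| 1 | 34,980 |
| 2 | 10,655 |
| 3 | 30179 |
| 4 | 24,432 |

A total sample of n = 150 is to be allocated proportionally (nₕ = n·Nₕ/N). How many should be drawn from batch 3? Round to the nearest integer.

Share of batch 3 = 30179/100246 = 0.30105.
Allocate 150 × 0.30105 = 45.157... → 45.

45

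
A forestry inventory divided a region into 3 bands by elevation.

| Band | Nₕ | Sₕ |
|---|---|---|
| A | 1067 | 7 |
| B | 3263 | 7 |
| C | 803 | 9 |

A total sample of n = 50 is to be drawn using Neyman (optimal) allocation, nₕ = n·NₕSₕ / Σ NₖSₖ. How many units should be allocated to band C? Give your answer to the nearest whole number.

10

A: NₕSₕ = 1067·7 = 7469
B: NₕSₕ = 3263·7 = 22841
C: NₕSₕ = 803·9 = 7227
Σ NₕSₕ = 37537.
n_C = 50·7227/37537 = 9.627... → 10.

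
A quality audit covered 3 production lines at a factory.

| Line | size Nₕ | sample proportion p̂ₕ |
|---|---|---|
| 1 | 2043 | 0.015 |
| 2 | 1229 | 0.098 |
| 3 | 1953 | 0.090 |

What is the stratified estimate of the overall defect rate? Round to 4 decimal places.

Wₕ = Nₕ/N with N = 5225: 0.3910, 0.2352, 0.3738.
p̂_st = 0.3910·0.015 + 0.2352·0.098 + 0.3738·0.090 ≈ 0.062556... → 0.0626.

0.0626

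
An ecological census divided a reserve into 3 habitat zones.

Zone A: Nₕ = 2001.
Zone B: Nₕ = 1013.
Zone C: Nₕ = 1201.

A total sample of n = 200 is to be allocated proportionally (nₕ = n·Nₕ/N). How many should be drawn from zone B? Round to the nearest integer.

48

N = 2001 + 1013 + 1201 = 4215.
n_B = 200·1013/4215 = 48.066... → 48.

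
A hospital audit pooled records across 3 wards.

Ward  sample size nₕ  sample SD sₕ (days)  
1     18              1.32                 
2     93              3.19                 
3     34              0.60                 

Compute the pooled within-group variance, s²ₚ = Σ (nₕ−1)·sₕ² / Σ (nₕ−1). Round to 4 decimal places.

6.8852

Degrees of freedom: 17 + 92 + 33 = 142.
Σ(nₕ−1)sₕ² = 17·1.7424 + 92·10.1761 + 33·0.36 = 977.702.
s²ₚ = 977.702 / 142 = 6.885225... → 6.8852.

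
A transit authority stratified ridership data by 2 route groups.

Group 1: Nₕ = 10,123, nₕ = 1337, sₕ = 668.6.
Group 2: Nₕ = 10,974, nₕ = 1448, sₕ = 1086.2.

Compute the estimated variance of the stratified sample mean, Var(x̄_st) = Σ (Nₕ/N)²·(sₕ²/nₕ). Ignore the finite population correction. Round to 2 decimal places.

N = 21097; Wₕ = Nₕ/N.
group 1: (10123/21097)²·668.6²/1337 = 76.98009
group 2: (10974/21097)²·1086.2²/1448 = 220.46494
Sum = 297.44503 → 297.45.

297.45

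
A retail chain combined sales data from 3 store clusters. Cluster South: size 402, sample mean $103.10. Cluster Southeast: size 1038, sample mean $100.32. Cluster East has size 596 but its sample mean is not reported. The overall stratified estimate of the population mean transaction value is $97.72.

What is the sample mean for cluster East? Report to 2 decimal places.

89.56

Σ Nₕx̄ₕ = N·μ, so 596·x̄_East = 2036·97.72 − (402·103.10 + 1038·100.32).
= 198957.92 − 145578.36 = 53379.56.
x̄_East = 53379.56 / 596 = 89.5630... → 89.56.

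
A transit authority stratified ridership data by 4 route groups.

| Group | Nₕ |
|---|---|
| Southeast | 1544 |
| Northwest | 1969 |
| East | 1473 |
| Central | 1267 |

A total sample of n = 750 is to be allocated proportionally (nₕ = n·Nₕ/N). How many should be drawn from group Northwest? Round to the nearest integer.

236

Share of group Northwest = 1969/6253 = 0.31489.
Allocate 750 × 0.31489 = 236.167... → 236.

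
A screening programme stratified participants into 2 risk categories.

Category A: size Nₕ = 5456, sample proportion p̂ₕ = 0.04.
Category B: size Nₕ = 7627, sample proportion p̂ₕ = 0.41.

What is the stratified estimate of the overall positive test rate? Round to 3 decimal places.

0.256

N = 5456 + 7627 = 13083.
Overall proportion = Σ (Nₕ/N)·p̂ₕ.
Σ Nₕp̂ₕ = 218.24 + 3127.07 = 3345.31.
3345.31 / 13083 = 0.25570... → 0.256.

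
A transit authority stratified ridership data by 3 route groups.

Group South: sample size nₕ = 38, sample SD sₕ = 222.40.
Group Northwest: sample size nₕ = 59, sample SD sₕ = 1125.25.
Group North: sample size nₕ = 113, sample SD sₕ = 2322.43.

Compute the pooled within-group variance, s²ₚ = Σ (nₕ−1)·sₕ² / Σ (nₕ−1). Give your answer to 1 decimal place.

Degrees of freedom: 37 + 58 + 112 = 207.
Σ(nₕ−1)sₕ² = 37·49461.76 + 58·1266187.5625 + 112·5393681.1049 = 679361247.4938.
s²ₚ = 679361247.4938 / 207 = 3281938.394... → 3281938.4.

3281938.4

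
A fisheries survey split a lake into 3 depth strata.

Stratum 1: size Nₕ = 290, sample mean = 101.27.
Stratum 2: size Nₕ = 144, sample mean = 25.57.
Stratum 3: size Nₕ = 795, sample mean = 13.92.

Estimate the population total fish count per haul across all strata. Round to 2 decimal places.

44116.78

1: 290·101.27 = 29368.3
2: 144·25.57 = 3682.08
3: 795·13.92 = 11066.4
τ̂ = Σ Nₕx̄ₕ = 44116.78.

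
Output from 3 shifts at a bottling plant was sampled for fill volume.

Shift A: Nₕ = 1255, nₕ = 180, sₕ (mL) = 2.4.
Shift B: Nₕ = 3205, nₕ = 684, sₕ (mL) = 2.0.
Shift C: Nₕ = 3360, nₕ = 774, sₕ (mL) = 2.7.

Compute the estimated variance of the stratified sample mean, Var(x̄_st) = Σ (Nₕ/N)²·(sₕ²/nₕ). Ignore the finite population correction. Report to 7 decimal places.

0.0035453

N = 7820; Wₕ = Nₕ/N.
shift A: (1255/7820)²·2.4²/180 = 0.0008241835
shift B: (3205/7820)²·2.0²/684 = 0.0009823052
shift C: (3360/7820)²·2.7²/774 = 0.0017388079
Sum = 0.0035452967 → 0.0035453.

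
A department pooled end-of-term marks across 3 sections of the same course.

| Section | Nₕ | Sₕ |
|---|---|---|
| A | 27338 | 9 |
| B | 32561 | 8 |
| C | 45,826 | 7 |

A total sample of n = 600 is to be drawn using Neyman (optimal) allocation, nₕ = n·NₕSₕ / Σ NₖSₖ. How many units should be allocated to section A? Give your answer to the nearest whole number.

178

Σ NₕSₕ = 27338·9 + 32561·8 + 45826·7 = 827312.
Share for A: 246042/827312 = 0.29740.
n_A = 600 × 0.29740 = 178.440... → 178.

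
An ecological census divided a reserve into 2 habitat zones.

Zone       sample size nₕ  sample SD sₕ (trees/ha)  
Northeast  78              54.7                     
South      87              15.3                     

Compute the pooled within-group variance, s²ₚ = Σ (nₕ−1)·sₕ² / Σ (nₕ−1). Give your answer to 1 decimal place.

Northeast: (78−1)·54.7² = 77·2992.09 = 230390.93
South: (87−1)·15.3² = 86·234.09 = 20131.74
Numerator = 250522.67; denominator = Σ(nₕ−1) = 163.
s²ₚ = 250522.67/163 = 1536.949... → 1536.9.

1536.9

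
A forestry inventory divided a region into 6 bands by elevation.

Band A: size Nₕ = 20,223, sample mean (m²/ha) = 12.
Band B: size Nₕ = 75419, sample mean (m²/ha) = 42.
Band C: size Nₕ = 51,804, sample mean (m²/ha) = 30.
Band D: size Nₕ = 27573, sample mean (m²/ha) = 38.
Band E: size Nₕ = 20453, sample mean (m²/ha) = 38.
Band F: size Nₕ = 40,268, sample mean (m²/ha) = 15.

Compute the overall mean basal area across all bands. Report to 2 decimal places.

x̄_st = (Σ Nₕx̄ₕ) / (Σ Nₕ) = (20223·12 + 75419·42 + 51804·30 + 27573·38 + 20453·38 + 40268·15) / 235740
= 7393402 / 235740 = 31.3625... → 31.36.

31.36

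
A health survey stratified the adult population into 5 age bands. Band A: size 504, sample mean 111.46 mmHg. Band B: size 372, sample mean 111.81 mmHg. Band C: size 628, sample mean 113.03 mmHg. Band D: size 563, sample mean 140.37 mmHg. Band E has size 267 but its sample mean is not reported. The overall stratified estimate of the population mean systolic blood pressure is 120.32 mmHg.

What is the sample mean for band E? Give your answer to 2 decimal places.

N = 504 + 372 + 628 + 563 + 267 = 2334.
Overall total = μ·N = 120.32·2334 = 280826.88.
Subtract the known strata: 504·111.46 + 372·111.81 + 628·113.03 + 563·140.37 = 247780.31.
Remaining total for band E: 280826.88 − 247780.31 = 33046.57.
Divide by its size: 33046.57 / 267 = 123.7699... → 123.77.

123.77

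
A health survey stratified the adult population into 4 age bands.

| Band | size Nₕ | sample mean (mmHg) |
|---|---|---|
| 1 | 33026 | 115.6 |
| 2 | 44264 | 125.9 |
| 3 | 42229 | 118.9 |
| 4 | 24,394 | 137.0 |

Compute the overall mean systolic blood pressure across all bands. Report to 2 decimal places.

123.36

N = 33026 + 44264 + 42229 + 24394 = 143913.
Overall mean = Σ (Nₕ/N)·x̄ₕ — weight by population share, not a simple average.
Σ Nₕx̄ₕ = 33026·115.6 + 44264·125.9 + 42229·118.9 + 24394·137.0 = 3817805.6 + 5572837.6 + 5021028.1 + 3341978 = 17753649.3.
Divide by N: 17753649.3 / 143913 = 123.3638... → 123.36.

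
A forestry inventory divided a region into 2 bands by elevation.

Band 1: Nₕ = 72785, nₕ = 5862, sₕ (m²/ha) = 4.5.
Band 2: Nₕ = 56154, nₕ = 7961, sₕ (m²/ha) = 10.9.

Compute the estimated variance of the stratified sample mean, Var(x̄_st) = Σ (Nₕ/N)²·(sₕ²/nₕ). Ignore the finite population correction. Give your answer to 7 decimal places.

0.0039314

N = 128939; Wₕ = Nₕ/N.
band 1: (72785/128939)²·4.5²/5862 = 0.0011007644
band 2: (56154/128939)²·10.9²/7961 = 0.0028305978
Sum = 0.0039313623 → 0.0039314.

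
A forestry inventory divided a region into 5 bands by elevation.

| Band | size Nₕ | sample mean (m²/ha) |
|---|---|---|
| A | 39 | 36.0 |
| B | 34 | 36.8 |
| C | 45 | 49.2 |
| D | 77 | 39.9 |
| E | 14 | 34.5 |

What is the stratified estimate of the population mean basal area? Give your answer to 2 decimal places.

40.31

N = 39 + 34 + 45 + 77 + 14 = 209.
Weight each subgroup mean by Nₕ/N and sum.
Σ Nₕx̄ₕ = 39·36.0 + 34·36.8 + 45·49.2 + 77·39.9 + 14·34.5 = 1404 + 1251.2 + 2214 + 3072.3 + 483 = 8424.5.
Divide by N: 8424.5 / 209 = 40.3086... → 40.31.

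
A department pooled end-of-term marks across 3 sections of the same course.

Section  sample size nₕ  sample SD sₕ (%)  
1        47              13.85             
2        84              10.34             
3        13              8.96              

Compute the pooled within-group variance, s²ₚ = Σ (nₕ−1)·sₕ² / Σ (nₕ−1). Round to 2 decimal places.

132.35

1: (47−1)·13.85² = 46·191.8225 = 8823.835
2: (84−1)·10.34² = 83·106.9156 = 8873.9948
3: (13−1)·8.96² = 12·80.2816 = 963.3792
Numerator = 18661.209; denominator = Σ(nₕ−1) = 141.
s²ₚ = 18661.209/141 = 132.349 → 132.35.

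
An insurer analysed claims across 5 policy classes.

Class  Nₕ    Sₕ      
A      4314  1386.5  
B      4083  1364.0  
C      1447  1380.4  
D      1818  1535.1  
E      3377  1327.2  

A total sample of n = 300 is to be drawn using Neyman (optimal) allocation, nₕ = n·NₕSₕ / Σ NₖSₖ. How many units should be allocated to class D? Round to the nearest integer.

Σ NₕSₕ = 4314·1386.5 + 4083·1364.0 + 1447·1380.4 + 1818·1535.1 + 3377·1327.2 = 20820778.
Share for D: 2790811.8/20820778 = 0.13404.
n_D = 300 × 0.13404 = 40.212... → 40.

40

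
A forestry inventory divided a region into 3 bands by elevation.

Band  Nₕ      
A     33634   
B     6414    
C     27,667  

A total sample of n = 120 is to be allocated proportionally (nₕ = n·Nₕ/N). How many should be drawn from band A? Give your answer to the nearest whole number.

60

Share of band A = 33634/67715 = 0.49670.
Allocate 120 × 0.49670 = 59.604... → 60.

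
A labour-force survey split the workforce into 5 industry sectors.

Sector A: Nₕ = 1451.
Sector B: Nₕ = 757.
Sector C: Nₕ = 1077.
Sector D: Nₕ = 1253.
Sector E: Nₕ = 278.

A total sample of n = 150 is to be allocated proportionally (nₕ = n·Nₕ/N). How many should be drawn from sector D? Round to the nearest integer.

N = 1451 + 757 + 1077 + 1253 + 278 = 4816.
n_D = 150·1253/4816 = 39.026... → 39.

39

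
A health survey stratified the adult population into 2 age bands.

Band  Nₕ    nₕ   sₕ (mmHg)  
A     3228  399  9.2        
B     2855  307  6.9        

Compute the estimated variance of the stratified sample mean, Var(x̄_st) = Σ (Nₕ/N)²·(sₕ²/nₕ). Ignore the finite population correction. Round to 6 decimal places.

N = 6083. Term for each stratum: Wₕ²sₕ²/nₕ.
Var(x̄_st) = 0.059735730 + 0.034161458 = 0.093897188 → 0.093897.

0.093897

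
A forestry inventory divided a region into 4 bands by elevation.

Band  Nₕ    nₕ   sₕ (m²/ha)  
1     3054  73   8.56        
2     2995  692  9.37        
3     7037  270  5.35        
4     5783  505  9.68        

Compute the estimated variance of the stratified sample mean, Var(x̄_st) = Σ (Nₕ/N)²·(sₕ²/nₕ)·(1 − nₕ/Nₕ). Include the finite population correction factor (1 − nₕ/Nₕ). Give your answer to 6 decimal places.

0.058209

N = 18869. Term for each stratum: Wₕ²sₕ²/nₕ·(1−nₕ/Nₕ).
Var(x̄_st) = 0.025665983 + 0.002457911 + 0.014178483 + 0.015906849 = 0.058209225 → 0.058209.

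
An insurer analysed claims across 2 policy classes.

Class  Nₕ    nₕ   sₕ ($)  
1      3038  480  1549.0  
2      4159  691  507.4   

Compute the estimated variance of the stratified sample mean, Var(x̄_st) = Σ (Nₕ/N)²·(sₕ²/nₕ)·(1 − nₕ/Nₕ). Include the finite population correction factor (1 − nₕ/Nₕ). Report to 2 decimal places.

N = 7197. Term for each stratum: Wₕ²sₕ²/nₕ·(1−nₕ/Nₕ).
Var(x̄_st) = 749.97520 + 103.74995 = 853.72515 → 853.73.

853.73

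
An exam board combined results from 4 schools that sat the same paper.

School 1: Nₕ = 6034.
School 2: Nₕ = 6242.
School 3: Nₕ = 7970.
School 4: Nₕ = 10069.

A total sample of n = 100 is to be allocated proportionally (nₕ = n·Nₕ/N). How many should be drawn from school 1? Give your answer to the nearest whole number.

N = 6034 + 6242 + 7970 + 10069 = 30315.
n_1 = 100·6034/30315 = 19.904... → 20.

20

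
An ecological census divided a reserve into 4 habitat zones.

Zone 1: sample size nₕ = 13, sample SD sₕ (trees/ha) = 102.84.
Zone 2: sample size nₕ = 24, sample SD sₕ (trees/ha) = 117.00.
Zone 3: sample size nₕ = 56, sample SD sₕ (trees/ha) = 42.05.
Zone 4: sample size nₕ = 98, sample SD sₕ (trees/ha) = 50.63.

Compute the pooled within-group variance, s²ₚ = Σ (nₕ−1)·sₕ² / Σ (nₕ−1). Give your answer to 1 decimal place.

4212.1

1: (13−1)·102.84² = 12·10576.0656 = 126912.7872
2: (24−1)·117.00² = 23·13689 = 314847
3: (56−1)·42.05² = 55·1768.2025 = 97251.1375
4: (98−1)·50.63² = 97·2563.3969 = 248649.4993
Numerator = 787660.424; denominator = Σ(nₕ−1) = 187.
s²ₚ = 787660.424/187 = 4212.088... → 4212.1.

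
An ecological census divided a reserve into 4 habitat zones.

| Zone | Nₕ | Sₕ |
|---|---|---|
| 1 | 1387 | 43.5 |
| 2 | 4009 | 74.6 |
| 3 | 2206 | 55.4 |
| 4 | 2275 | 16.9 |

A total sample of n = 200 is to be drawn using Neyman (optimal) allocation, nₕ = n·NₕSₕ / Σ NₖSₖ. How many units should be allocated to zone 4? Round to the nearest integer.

15

Σ NₕSₕ = 1387·43.5 + 4009·74.6 + 2206·55.4 + 2275·16.9 = 520065.8.
Share for 4: 38447.5/520065.8 = 0.07393.
n_4 = 200 × 0.07393 = 14.786... → 15.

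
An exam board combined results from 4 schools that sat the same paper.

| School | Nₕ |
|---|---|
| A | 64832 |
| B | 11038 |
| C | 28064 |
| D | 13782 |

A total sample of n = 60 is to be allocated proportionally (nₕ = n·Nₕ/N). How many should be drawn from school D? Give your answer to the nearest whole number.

N = 64832 + 11038 + 28064 + 13782 = 117716.
n_D = 60·13782/117716 = 7.025... → 7.

7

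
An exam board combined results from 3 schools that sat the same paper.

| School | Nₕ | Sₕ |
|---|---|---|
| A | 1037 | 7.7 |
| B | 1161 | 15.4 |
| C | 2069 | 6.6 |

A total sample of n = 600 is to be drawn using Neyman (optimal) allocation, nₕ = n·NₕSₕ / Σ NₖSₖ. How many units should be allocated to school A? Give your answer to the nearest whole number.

121

A: NₕSₕ = 1037·7.7 = 7984.9
B: NₕSₕ = 1161·15.4 = 17879.4
C: NₕSₕ = 2069·6.6 = 13655.4
Σ NₕSₕ = 39519.7.
n_A = 600·7984.9/39519.7 = 121.229... → 121.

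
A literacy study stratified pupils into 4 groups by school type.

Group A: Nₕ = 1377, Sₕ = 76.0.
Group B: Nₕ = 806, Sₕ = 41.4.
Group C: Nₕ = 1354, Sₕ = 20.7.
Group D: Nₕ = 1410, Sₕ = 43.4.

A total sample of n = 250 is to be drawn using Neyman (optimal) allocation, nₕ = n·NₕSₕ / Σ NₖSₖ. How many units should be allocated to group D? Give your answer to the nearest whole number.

A: NₕSₕ = 1377·76.0 = 104652
B: NₕSₕ = 806·41.4 = 33368.4
C: NₕSₕ = 1354·20.7 = 28027.8
D: NₕSₕ = 1410·43.4 = 61194
Σ NₕSₕ = 227242.2.
n_D = 250·61194/227242.2 = 67.322... → 67.

67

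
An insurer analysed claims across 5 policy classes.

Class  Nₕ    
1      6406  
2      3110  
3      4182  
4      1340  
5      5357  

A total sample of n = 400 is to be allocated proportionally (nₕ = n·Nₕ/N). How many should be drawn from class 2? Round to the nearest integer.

61

N = 6406 + 3110 + 4182 + 1340 + 5357 = 20395.
n_2 = 400·3110/20395 = 60.995... → 61.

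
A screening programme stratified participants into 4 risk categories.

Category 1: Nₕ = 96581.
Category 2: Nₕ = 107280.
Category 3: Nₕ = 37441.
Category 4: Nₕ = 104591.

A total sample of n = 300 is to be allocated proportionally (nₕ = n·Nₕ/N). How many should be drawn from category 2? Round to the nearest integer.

93

N = 96581 + 107280 + 37441 + 104591 = 345893.
n_2 = 300·107280/345893 = 93.046... → 93.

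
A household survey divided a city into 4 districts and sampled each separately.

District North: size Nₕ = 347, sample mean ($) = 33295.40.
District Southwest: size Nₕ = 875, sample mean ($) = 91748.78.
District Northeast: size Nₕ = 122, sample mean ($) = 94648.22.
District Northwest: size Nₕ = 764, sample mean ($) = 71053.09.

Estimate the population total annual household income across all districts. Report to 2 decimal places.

Estimate total by summing Nₕ·x̄ₕ over strata.
347·33295.40 + 875·91748.78 + 122·94648.22 + 764·71053.09 = 11553503.8 + 80280182.5 + 11547082.84 + 54284560.76 = 157665329.90.

157665329.90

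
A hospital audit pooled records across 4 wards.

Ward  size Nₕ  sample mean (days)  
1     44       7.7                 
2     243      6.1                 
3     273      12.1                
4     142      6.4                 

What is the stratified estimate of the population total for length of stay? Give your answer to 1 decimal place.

Population total = Σ Nₕ·x̄ₕ (each stratum's size times its mean).
44·7.7 + 243·6.1 + 273·12.1 + 142·6.4 = 338.8 + 1482.3 + 3303.3 + 908.8 = 6033.2.

6033.2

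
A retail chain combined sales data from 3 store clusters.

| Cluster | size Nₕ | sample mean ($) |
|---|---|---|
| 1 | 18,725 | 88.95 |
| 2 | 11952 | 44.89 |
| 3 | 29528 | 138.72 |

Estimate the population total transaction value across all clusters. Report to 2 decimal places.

6298238.19

Population total = Σ Nₕ·x̄ₕ (each stratum's size times its mean).
18725·88.95 + 11952·44.89 + 29528·138.72 = 1665588.75 + 536525.28 + 4096124.16 = 6298238.19.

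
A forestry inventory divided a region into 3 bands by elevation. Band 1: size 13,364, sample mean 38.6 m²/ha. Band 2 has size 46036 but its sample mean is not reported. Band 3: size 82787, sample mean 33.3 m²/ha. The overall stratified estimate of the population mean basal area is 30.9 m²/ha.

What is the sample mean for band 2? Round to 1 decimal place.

Σ Nₕx̄ₕ = N·μ, so 46036·x̄_2 = 142187·30.9 − (13364·38.6 + 82787·33.3).
= 4393578.3 − 3272657.5 = 1120920.8.
x̄_2 = 1120920.8 / 46036 = 24.349... → 24.3.

24.3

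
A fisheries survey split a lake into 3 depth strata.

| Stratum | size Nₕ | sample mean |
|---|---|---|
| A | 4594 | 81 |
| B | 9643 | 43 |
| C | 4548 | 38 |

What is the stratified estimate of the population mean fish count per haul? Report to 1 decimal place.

N = 4594 + 9643 + 4548 = 18785.
Weight each subgroup mean by Nₕ/N and sum.
Σ Nₕx̄ₕ = 4594·81 + 9643·43 + 4548·38 = 372114 + 414649 + 172824 = 959587.
Divide by N: 959587 / 18785 = 51.083... → 51.1.

51.1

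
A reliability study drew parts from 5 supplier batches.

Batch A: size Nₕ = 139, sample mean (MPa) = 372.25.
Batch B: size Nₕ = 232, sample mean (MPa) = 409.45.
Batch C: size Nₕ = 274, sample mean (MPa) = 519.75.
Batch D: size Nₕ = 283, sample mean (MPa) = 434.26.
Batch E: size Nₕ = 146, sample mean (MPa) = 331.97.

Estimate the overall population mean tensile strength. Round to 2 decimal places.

N = 139 + 232 + 274 + 283 + 146 = 1074.
The stratified mean weights each stratum mean by its population share Nₕ/N.
Σ Nₕx̄ₕ = 139·372.25 + 232·409.45 + 274·519.75 + 283·434.26 + 146·331.97 = 51742.75 + 94992.4 + 142411.5 + 122895.58 + 48467.62 = 460509.85.
Divide by N: 460509.85 / 1074 = 428.7801... → 428.78.

428.78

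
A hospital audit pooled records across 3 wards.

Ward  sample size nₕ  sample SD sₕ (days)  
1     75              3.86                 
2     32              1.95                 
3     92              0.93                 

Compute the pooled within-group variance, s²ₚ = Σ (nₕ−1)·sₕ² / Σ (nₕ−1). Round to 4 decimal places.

Degrees of freedom: 74 + 31 + 91 = 196.
Σ(nₕ−1)sₕ² = 74·14.8996 + 31·3.8025 + 91·0.8649 = 1299.1538.
s²ₚ = 1299.1538 / 196 = 6.628336... → 6.6283.

6.6283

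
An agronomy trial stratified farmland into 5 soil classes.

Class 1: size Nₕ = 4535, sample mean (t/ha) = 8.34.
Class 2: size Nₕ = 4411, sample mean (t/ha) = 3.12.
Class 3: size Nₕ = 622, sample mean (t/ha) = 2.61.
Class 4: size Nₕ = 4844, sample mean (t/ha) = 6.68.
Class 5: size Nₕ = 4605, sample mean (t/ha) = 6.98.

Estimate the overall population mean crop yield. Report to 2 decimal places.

N = 4535 + 4411 + 622 + 4844 + 4605 = 19017.
Weight each subgroup mean by Nₕ/N and sum.
Σ Nₕx̄ₕ = 4535·8.34 + 4411·3.12 + 622·2.61 + 4844·6.68 + 4605·6.98 = 37821.9 + 13762.32 + 1623.42 + 32357.92 + 32142.9 = 117708.46.
Divide by N: 117708.46 / 19017 = 6.1896... → 6.19.

6.19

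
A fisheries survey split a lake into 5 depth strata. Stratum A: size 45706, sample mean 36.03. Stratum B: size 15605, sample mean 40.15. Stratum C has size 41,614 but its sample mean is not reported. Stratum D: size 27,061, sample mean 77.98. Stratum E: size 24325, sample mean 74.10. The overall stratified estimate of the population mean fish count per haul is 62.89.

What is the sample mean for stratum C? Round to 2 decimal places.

Σ Nₕx̄ₕ = N·μ, so 41614·x̄_C = 154311·62.89 − (45706·36.03 + 15605·40.15 + 27061·77.98 + 24325·74.10).
= 9704618.79 − 6186027.21 = 3518591.58.
x̄_C = 3518591.58 / 41614 = 84.5531... → 84.55.

84.55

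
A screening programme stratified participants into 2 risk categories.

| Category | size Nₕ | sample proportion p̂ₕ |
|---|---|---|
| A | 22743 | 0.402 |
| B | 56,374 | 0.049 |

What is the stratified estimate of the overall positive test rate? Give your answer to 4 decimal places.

0.1505

Wₕ = Nₕ/N with N = 79117: 0.2875, 0.7125.
p̂_st = 0.2875·0.402 + 0.7125·0.049 ≈ 0.150474... → 0.1505.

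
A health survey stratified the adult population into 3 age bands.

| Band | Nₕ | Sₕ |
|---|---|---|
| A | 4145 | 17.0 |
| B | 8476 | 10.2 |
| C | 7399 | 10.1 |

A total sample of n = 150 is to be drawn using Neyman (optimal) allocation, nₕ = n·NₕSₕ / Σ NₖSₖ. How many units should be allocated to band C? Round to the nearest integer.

48

A: NₕSₕ = 4145·17.0 = 70465
B: NₕSₕ = 8476·10.2 = 86455.2
C: NₕSₕ = 7399·10.1 = 74729.9
Σ NₕSₕ = 231650.1.
n_C = 150·74729.9/231650.1 = 48.390... → 48.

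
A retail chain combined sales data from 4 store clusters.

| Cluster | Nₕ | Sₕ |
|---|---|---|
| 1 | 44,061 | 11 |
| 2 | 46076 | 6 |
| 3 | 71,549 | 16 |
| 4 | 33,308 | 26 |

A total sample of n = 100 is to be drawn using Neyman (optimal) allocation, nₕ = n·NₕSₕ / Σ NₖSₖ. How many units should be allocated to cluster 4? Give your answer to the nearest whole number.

Σ NₕSₕ = 44061·11 + 46076·6 + 71549·16 + 33308·26 = 2771919.
Share for 4: 866008/2771919 = 0.31242.
n_4 = 100 × 0.31242 = 31.242... → 31.

31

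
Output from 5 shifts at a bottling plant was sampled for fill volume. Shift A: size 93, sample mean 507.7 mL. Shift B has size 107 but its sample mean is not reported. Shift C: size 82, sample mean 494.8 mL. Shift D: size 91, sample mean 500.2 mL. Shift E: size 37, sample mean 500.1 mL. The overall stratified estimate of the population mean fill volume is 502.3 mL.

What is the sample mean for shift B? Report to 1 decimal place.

N = 93 + 107 + 82 + 91 + 37 = 410.
Overall total = μ·N = 502.3·410 = 205943.
Subtract the known strata: 93·507.7 + 82·494.8 + 91·500.2 + 37·500.1 = 151811.6.
Remaining total for shift B: 205943 − 151811.6 = 54131.4.
Divide by its size: 54131.4 / 107 = 505.901... → 505.9.

505.9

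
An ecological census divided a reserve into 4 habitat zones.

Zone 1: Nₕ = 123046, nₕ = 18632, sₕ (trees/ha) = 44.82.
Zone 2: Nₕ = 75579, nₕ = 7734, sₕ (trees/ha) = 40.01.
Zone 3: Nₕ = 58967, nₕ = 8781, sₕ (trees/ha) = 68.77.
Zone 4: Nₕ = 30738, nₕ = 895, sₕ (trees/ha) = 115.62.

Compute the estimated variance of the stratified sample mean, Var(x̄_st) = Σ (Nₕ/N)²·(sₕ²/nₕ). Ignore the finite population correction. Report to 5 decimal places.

0.22614

N = 288330. Term for each stratum: Wₕ²sₕ²/nₕ.
Var(x̄_st) = 0.01963539 + 0.01422183 + 0.02252644 + 0.16975182 = 0.22613548 → 0.22614.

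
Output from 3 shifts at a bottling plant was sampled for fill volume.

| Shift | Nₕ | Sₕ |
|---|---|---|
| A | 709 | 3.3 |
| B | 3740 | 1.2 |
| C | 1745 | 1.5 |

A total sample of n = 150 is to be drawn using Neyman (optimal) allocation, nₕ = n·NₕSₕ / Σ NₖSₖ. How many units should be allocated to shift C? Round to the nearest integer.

Σ NₕSₕ = 709·3.3 + 3740·1.2 + 1745·1.5 = 9445.2.
Share for C: 2617.5/9445.2 = 0.27712.
n_C = 150 × 0.27712 = 41.569... → 42.

42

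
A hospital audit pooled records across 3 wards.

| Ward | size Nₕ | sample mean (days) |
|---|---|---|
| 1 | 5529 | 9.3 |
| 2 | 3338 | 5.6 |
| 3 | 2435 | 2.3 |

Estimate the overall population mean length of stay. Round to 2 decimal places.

6.70

N = 11302; weights Wₕ = Nₕ/N = (0.4892, 0.2953, 0.2154).
x̄_st = Σ Wₕ·x̄ₕ = 0.4892·9.3 + 0.2953·5.6 + 0.2154·2.3 ≈ 6.6991...
→ 6.70.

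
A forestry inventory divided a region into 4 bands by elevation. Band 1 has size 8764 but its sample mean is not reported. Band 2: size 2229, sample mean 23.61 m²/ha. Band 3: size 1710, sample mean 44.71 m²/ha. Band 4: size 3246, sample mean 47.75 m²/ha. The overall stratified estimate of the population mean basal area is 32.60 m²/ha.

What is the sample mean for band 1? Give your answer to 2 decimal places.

26.91

N = 8764 + 2229 + 1710 + 3246 = 15949.
Overall total = μ·N = 32.60·15949 = 519937.4.
Subtract the known strata: 2229·23.61 + 1710·44.71 + 3246·47.75 = 284077.29.
Remaining total for band 1: 519937.4 − 284077.29 = 235860.11.
Divide by its size: 235860.11 / 8764 = 26.9124... → 26.91.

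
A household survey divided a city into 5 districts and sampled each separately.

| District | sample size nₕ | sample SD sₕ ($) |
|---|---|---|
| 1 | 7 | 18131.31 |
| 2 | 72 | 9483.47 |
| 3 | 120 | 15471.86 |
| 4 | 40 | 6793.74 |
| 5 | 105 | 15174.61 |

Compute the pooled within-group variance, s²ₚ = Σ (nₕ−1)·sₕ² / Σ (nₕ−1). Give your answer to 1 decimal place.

1: (7−1)·18131.31² = 6·328744402.3161 = 1972466413.8966
2: (72−1)·9483.47² = 71·89936203.2409 = 6385470430.1039
3: (120−1)·15471.86² = 119·239378451.8596 = 28486035771.2924
4: (40−1)·6793.74² = 39·46154903.1876 = 1800041224.3164
5: (105−1)·15174.61² = 104·230268788.6521 = 23947954019.8184
Numerator = 62591967859.4277; denominator = Σ(nₕ−1) = 339.
s²ₚ = 62591967859.4277/339 = 184637073.332... → 184637073.3.

184637073.3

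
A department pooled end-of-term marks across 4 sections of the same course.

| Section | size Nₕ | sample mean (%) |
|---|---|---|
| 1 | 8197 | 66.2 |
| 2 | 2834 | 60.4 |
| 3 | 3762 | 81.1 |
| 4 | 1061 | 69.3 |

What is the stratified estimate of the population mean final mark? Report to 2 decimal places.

x̄_st = (Σ Nₕx̄ₕ) / (Σ Nₕ) = (8197·66.2 + 2834·60.4 + 3762·81.1 + 1061·69.3) / 15854
= 1092440.5 / 15854 = 68.9063... → 68.91.

68.91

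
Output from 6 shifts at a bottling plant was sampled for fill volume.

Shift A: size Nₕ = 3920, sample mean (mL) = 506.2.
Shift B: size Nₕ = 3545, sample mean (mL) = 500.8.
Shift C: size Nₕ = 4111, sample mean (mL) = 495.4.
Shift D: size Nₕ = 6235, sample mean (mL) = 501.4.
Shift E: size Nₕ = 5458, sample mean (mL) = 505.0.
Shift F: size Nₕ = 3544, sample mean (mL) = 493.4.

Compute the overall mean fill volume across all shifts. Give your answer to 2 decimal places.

N = 3920 + 3545 + 4111 + 6235 + 5458 + 3544 = 26813.
Weight each subgroup mean by Nₕ/N and sum.
Σ Nₕx̄ₕ = 3920·506.2 + 3545·500.8 + 4111·495.4 + 6235·501.4 + 5458·505.0 + 3544·493.4 = 1984304 + 1775336 + 2036589.4 + 3126229 + 2756290 + 1748609.6 = 13427358.
Divide by N: 13427358 / 26813 = 500.7779... → 500.78.

500.78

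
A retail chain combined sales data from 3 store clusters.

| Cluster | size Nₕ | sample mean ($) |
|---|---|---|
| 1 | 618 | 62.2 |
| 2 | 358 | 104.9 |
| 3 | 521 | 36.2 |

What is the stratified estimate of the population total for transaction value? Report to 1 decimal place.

1: 618·62.2 = 38439.6
2: 358·104.9 = 37554.2
3: 521·36.2 = 18860.2
τ̂ = Σ Nₕx̄ₕ = 94854.0.

94854.0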